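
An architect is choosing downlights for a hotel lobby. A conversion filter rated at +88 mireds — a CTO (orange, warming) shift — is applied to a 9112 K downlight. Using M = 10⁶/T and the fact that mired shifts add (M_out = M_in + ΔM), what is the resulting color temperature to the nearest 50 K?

5050 K

M_in = 10⁶/9112 = 109.75 mireds.
M_out = 109.75 + (+88) = 197.75 mireds.
T_out = 10⁶/197.75 = 5057.0 K → 5050 K.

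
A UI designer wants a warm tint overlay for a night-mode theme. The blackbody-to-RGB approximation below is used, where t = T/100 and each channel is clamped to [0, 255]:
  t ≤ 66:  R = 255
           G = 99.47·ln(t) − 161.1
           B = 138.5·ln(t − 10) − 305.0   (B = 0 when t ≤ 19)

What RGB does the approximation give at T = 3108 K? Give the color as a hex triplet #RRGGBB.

t = 3108/100 = 31.08; the t ≤ 66 branch applies.
R = 255 by definition for t ≤ 66.
G = 99.47·ln 31.08 − 161.1 = 99.47·3.4366 − 161.1 = 180.735.
B = 138.5·ln(31.08 − 10) − 305.0 = 138.5·ln 21.08 − 305.0 = 138.5·3.0483 − 305.0 = 117.193.
Rounded: (255, 181, 117).
In hex: #FFB575.

#FFB575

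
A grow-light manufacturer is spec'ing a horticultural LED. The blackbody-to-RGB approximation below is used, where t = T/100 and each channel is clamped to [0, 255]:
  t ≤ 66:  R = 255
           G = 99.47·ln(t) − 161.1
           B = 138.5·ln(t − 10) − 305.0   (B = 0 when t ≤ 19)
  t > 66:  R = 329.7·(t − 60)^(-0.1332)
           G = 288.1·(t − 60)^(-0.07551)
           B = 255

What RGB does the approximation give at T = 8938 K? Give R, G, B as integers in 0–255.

R=210, G=223, B=255

t = 8938/100 = 89.38; the t > 66 branch applies.
R = 329.7·(89.38 − 60)^(-0.1332) = 329.7·29.38^(-0.1332) = 329.7·0.63746 = 210.172.
G = 288.1·(89.38 − 60)^(-0.07551) = 288.1·29.38^(-0.07551) = 288.1·0.77472 = 223.198.
B = 255 by definition for t > 66.
Rounded: (210, 223, 255).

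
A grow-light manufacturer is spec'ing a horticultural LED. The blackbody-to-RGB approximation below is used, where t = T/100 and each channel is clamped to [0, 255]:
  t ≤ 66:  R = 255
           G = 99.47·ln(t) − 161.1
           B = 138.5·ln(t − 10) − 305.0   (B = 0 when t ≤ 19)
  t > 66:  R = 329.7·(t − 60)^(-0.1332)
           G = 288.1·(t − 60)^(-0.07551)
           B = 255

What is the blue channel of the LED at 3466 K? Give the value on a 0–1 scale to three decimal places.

0.545

t = 3466/100 = 34.66; the t ≤ 66 branch applies.
B = 138.5·ln(34.66 − 10) − 305.0 = 138.5·ln 24.66 − 305.0 = 138.5·3.2052 − 305.0 = 138.918.
On a 0–1 scale: 138.918/255 = 0.5448 → 0.545.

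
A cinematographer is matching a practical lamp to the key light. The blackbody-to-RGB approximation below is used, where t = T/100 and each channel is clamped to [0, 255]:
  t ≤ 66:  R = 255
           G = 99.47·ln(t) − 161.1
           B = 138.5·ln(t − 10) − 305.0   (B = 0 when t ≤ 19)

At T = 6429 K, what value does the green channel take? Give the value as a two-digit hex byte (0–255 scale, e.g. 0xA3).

0xFD

t = 6429/100 = 64.29; the t ≤ 66 branch applies.
G = 99.47·ln 64.29 − 161.1 = 99.47·4.1634 − 161.1 = 253.034.
Rounded: 253; in hex, 0xFD.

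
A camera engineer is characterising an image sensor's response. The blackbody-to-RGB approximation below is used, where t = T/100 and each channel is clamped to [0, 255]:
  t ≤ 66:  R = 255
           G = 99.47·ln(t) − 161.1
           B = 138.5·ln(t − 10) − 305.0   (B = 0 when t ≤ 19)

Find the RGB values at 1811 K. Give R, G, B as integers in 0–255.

R=255, G=127, B=0

t = 1811/100 = 18.11; the t ≤ 66 branch applies.
R = 255 by definition for t ≤ 66.
G = 99.47·ln 18.11 − 161.1 = 99.47·2.8965 − 161.1 = 127.011.
t = 18.11 ≤ 19, so B = 0.
Rounded: (255, 127, 0).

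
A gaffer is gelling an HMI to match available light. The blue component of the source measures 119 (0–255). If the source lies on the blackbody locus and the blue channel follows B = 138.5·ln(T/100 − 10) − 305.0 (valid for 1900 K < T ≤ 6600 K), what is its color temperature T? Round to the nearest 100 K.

3100 K

ln(t − 10) = (119 + 305.0) / 138.5 = 3.0614.
t − 10 = e^3.0614 = 21.357, so t = 31.357.
T = 100·t = 3136 K → 3100 K to the nearest 100 K.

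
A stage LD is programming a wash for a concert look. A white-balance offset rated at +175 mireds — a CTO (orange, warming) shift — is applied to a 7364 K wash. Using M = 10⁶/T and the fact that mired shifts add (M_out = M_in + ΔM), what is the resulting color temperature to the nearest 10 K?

3220 K

M_in = 10⁶/7364 = 135.80 mireds.
M_out = 135.80 + (+175) = 310.80 mireds.
T_out = 10⁶/310.80 = 3217.5 K → 3220 K.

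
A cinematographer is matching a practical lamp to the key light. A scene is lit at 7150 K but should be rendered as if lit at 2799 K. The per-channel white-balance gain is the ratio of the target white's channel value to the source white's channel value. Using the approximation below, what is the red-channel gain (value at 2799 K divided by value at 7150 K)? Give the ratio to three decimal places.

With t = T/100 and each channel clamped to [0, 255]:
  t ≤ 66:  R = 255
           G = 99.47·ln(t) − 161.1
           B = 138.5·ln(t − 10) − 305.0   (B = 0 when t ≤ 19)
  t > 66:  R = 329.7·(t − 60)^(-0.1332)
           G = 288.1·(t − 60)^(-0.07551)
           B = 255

At 7150 K (t = 71.5):
  R = 329.7·(71.5 − 60)^(-0.1332) = 329.7·11.5^(-0.1332) = 329.7·0.72230 = 238.141.
At 2799 K (t = 27.99):
  R = 255 by definition for t ≤ 66.
Gain = 255.000 / 238.141 = 1.0708 → 1.071.

1.071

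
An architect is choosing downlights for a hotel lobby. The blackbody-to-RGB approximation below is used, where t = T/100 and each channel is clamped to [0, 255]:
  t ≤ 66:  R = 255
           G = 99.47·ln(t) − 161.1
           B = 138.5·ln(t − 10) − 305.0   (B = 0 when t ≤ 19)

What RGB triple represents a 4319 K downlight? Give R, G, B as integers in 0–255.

t = 4319/100 = 43.19; the t ≤ 66 branch applies.
R = 255 by definition for t ≤ 66.
G = 99.47·ln 43.19 − 161.1 = 99.47·3.7656 − 161.1 = 213.465.
B = 138.5·ln(43.19 − 10) − 305.0 = 138.5·ln 33.19 − 305.0 = 138.5·3.5022 − 305.0 = 180.061.
Rounded: (255, 213, 180).

R=255, G=213, B=180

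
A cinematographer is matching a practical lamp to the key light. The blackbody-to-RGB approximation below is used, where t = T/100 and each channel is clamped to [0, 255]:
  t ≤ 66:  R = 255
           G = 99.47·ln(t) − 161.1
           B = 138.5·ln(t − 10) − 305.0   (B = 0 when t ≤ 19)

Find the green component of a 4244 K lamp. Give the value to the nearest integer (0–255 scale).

t = 4244/100 = 42.44; the t ≤ 66 branch applies.
G = 99.47·ln 42.44 − 161.1 = 99.47·3.7481 − 161.1 = 211.723.
Rounded: 212.

212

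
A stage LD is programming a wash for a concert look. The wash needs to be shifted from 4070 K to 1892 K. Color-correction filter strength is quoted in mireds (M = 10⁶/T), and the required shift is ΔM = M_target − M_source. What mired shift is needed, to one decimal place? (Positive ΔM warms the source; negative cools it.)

M_source = 10⁶/4070 = 245.700; M_target = 10⁶/1892 = 528.541.
ΔM = 528.541 − 245.700 = 282.841 → +282.8 mireds, a warming shift.

+282.8 mireds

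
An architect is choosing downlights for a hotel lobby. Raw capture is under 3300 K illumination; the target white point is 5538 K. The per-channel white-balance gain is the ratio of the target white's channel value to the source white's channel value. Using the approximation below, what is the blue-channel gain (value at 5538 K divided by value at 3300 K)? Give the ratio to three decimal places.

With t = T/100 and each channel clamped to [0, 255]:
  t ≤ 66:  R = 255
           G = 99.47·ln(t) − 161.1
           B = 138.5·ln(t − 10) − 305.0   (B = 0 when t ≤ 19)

1.728

At 3300 K (t = 33):
  B = 138.5·ln(33 − 10) − 305.0 = 138.5·ln 23 − 305.0 = 138.5·3.1355 − 305.0 = 129.266.
At 5538 K (t = 55.38):
  B = 138.5·ln(55.38 − 10) − 305.0 = 138.5·ln 45.38 − 305.0 = 138.5·3.8151 − 305.0 = 223.387.
Gain = 223.387 / 129.266 = 1.7281 → 1.728.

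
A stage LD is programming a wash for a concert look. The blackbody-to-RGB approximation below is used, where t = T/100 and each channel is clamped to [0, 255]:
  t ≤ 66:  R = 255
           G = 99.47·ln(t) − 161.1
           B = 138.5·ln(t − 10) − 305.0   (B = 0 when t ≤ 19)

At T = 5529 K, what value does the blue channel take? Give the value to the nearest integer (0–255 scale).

t = 5529/100 = 55.29; the t ≤ 66 branch applies.
B = 138.5·ln(55.29 − 10) − 305.0 = 138.5·ln 45.29 − 305.0 = 138.5·3.8131 − 305.0 = 223.112.
Rounded: 223.

223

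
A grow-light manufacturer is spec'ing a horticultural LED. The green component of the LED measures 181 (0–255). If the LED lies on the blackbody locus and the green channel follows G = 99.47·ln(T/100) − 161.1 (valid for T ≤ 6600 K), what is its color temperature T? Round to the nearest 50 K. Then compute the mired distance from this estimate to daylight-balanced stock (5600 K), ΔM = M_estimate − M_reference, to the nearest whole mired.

ln t = (181 + 161.1) / 99.47 = 3.4392.
t = e^3.4392 = 31.163.
T = 100·t = 3116 K → 3100 K to the nearest 50 K.
M_estimate = 10⁶/3100 = 322.58; M_reference = 10⁶/5600 = 178.57.
ΔM = 322.58 − 178.57 = 144.01 → +144 mireds.

+144 mireds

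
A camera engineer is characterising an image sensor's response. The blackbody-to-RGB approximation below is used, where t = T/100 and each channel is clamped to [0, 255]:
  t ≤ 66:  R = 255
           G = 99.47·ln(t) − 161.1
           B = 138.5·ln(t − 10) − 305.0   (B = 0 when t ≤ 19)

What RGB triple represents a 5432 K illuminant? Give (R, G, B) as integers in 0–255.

(255, 236, 220)

t = 5432/100 = 54.32; the t ≤ 66 branch applies.
R = 255 by definition for t ≤ 66.
G = 99.47·ln 54.32 − 161.1 = 99.47·3.9949 − 161.1 = 236.272.
B = 138.5·ln(54.32 − 10) − 305.0 = 138.5·ln 44.32 − 305.0 = 138.5·3.7914 − 305.0 = 220.114.
Rounded: (255, 236, 220).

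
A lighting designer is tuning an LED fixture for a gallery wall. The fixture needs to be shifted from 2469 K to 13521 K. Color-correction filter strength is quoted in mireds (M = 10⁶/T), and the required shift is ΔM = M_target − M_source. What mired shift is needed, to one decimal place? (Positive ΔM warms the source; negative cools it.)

-331.1 mireds

M_source = 10⁶/2469 = 405.022; M_target = 10⁶/13521 = 73.959.
ΔM = 73.959 − 405.022 = -331.063 → -331.1 mireds, a cooling shift.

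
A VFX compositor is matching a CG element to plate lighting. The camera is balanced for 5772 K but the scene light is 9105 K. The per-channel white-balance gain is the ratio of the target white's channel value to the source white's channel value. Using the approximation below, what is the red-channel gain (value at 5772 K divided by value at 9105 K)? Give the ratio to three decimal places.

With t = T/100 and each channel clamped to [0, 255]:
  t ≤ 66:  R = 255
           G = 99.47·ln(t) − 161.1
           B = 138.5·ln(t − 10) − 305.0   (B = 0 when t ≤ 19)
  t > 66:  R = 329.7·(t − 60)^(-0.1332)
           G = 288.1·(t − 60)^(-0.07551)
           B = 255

At 9105 K (t = 91.05):
  R = 329.7·(91.05 − 60)^(-0.1332) = 329.7·31.05^(-0.1332) = 329.7·0.63279 = 208.630.
At 5772 K (t = 57.72):
  R = 255 by definition for t ≤ 66.
Gain = 255.000 / 208.630 = 1.2223 → 1.222.

1.222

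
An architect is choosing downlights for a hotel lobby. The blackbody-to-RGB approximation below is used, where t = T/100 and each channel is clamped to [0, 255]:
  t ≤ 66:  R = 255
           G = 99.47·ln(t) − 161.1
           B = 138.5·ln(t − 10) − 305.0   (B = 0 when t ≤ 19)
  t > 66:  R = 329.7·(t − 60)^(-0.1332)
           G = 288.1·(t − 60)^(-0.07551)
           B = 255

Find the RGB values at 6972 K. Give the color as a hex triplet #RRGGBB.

#F4F3FF

t = 6972/100 = 69.72; the t > 66 branch applies.
R = 329.7·(69.72 − 60)^(-0.1332) = 329.7·9.72^(-0.1332) = 329.7·0.73866 = 243.535.
G = 288.1·(69.72 − 60)^(-0.07551) = 288.1·9.72^(-0.07551) = 288.1·0.84221 = 242.641.
B = 255 by definition for t > 66.
Rounded: (244, 243, 255).
In hex: #F4F3FF.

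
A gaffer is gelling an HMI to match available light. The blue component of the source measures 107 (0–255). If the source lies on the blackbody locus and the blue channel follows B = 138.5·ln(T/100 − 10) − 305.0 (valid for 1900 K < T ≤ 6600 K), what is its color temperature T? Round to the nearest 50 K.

ln(t − 10) = (107 + 305.0) / 138.5 = 2.9747.
t − 10 = e^2.9747 = 19.584, so t = 29.584.
T = 100·t = 2958 K → 2950 K to the nearest 50 K.

2950 K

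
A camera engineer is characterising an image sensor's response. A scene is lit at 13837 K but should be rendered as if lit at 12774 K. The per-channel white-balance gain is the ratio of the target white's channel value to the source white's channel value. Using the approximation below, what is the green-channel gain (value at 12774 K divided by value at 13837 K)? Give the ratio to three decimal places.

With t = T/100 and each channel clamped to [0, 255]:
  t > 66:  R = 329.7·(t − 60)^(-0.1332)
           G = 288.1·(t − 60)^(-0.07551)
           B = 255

At 13837 K (t = 138.37):
  G = 288.1·(138.37 − 60)^(-0.07551) = 288.1·78.37^(-0.07551) = 288.1·0.71940 = 207.260.
At 12774 K (t = 127.74):
  G = 288.1·(127.74 − 60)^(-0.07551) = 288.1·67.74^(-0.07551) = 288.1·0.72737 = 209.554.
Gain = 209.554 / 207.260 = 1.0111 → 1.011.

1.011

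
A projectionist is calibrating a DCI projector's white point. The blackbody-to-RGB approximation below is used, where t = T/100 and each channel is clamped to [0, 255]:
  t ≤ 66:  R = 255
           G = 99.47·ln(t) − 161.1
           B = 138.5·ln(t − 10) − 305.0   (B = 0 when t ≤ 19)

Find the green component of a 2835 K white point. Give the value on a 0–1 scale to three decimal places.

t = 2835/100 = 28.35; the t ≤ 66 branch applies.
G = 99.47·ln 28.35 − 161.1 = 99.47·3.3446 − 161.1 = 171.590.
On a 0–1 scale: 171.590/255 = 0.6729 → 0.673.

0.673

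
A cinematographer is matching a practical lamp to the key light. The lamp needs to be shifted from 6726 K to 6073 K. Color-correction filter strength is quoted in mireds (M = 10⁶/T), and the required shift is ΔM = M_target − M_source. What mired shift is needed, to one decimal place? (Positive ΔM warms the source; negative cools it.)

+16.0 mireds

M_source = 10⁶/6726 = 148.677; M_target = 10⁶/6073 = 164.663.
ΔM = 164.663 − 148.677 = 15.986 → +16.0 mireds, a warming shift.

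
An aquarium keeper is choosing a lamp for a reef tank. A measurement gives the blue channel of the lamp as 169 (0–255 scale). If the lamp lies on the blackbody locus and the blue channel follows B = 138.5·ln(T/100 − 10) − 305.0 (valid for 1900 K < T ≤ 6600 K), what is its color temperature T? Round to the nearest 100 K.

ln(t − 10) = (169 + 305.0) / 138.5 = 3.4224.
t − 10 = e^3.4224 = 30.642, so t = 40.642.
T = 100·t = 4064 K → 4100 K to the nearest 100 K.

4100 K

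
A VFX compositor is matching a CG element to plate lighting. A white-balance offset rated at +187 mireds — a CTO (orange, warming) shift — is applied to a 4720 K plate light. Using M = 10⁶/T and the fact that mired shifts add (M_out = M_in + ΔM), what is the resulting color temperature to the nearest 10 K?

2510 K

M_in = 10⁶/4720 = 211.86 mireds.
M_out = 211.86 + (+187) = 398.86 mireds.
T_out = 10⁶/398.86 = 2507.1 K → 2510 K.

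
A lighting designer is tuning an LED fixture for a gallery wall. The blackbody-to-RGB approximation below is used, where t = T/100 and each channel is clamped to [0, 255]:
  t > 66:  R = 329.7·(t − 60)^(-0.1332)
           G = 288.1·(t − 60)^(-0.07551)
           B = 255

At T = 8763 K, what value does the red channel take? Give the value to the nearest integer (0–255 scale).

t = 8763/100 = 87.63; the t > 66 branch applies.
R = 329.7·(87.63 − 60)^(-0.1332) = 329.7·27.63^(-0.1332) = 329.7·0.64270 = 211.898.
Rounded: 212.

212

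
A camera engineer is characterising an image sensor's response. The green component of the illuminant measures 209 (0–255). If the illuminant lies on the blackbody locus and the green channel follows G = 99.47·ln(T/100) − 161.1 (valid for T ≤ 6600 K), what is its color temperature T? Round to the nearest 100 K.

ln t = (209 + 161.1) / 99.47 = 3.7207.
t = e^3.7207 = 41.294.
T = 100·t = 4129 K → 4100 K to the nearest 100 K.

4100 K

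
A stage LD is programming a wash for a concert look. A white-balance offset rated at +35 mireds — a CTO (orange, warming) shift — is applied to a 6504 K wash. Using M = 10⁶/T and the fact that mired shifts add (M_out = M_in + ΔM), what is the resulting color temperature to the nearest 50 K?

M_in = 10⁶/6504 = 153.75 mireds.
M_out = 153.75 + (+35) = 188.75 mireds.
T_out = 10⁶/188.75 = 5298.0 K → 5300 K.

5300 K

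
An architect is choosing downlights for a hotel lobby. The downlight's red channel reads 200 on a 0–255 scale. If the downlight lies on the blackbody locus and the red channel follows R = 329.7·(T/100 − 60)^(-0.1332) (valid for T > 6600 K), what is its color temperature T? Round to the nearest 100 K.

10300 K

(t − 60)^(-0.1332) = 200/329.7 = 0.60661.
t − 60 = 0.60661^(1/-0.1332) = 0.60661^(-7.508) = 42.638, so t = 102.638.
T = 100·t = 10264 K → 10300 K to the nearest 100 K.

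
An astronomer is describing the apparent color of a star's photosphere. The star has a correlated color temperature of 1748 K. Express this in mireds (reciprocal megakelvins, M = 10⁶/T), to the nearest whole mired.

M = 10⁶ / 1748 = 572.082 → 572 mireds.

572 mireds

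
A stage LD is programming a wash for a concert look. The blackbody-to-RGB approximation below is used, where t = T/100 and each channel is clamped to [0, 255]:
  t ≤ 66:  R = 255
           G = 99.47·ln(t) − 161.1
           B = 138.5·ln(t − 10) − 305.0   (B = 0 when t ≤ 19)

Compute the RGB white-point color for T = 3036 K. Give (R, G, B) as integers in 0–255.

t = 3036/100 = 30.36; the t ≤ 66 branch applies.
R = 255 by definition for t ≤ 66.
G = 99.47·ln 30.36 − 161.1 = 99.47·3.4131 − 161.1 = 178.404.
B = 138.5·ln(30.36 − 10) − 305.0 = 138.5·ln 20.36 − 305.0 = 138.5·3.0136 − 305.0 = 112.380.
Rounded: (255, 178, 112).

(255, 178, 112)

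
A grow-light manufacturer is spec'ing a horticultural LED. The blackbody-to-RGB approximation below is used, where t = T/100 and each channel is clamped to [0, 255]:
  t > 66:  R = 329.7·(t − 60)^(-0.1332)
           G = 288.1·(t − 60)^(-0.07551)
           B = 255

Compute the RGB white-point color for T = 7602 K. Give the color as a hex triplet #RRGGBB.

t = 7602/100 = 76.02; the t > 66 branch applies.
R = 329.7·(76.02 − 60)^(-0.1332) = 329.7·16.02^(-0.1332) = 329.7·0.69110 = 227.855.
G = 288.1·(76.02 − 60)^(-0.07551) = 288.1·16.02^(-0.07551) = 288.1·0.81103 = 233.657.
B = 255 by definition for t > 66.
Rounded: (228, 234, 255).
In hex: #E4EAFF.

#E4EAFF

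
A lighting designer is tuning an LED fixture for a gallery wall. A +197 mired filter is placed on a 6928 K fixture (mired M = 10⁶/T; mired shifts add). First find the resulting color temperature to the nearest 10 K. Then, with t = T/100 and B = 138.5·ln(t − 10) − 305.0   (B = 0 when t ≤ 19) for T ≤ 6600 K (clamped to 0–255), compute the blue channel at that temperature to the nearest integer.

M_in = 10⁶/6928 = 144.34; M_out = 144.34 + (+197) = 341.34.
T_out = 10⁶/341.34 = 2929.6 K → 2930 K; t = 29.3.
B = 138.5·ln(29.3 − 10) − 305.0 = 138.5·ln 19.3 − 305.0 = 138.5·2.9601 − 305.0 = 104.975.
Rounded: 105.

105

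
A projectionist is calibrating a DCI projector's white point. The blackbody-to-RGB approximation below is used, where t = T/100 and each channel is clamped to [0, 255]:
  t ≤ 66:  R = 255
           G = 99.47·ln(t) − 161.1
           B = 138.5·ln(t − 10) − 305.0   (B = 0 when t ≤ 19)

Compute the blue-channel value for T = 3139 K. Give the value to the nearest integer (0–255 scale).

t = 3139/100 = 31.39; the t ≤ 66 branch applies.
B = 138.5·ln(31.39 − 10) − 305.0 = 138.5·ln 21.39 − 305.0 = 138.5·3.0629 − 305.0 = 119.215.
Rounded: 119.

119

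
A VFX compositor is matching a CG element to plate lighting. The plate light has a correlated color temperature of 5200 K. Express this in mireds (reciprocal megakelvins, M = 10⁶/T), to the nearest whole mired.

M = 10⁶ / 5200 = 192.308 → 192 mireds.

192 mireds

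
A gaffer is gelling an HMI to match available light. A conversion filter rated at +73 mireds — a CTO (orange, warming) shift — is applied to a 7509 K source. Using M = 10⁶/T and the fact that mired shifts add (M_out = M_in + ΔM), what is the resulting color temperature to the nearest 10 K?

4850 K

M_in = 10⁶/7509 = 133.17 mireds.
M_out = 133.17 + (+73) = 206.17 mireds.
T_out = 10⁶/206.17 = 4850.3 K → 4850 K.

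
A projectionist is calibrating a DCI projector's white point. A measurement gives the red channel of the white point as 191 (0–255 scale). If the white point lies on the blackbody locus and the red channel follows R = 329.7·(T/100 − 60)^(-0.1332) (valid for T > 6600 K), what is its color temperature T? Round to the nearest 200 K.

(t − 60)^(-0.1332) = 191/329.7 = 0.57931.
t − 60 = 0.57931^(1/-0.1332) = 0.57931^(-7.508) = 60.245, so t = 120.245.
T = 100·t = 12025 K → 12000 K to the nearest 200 K.

12000 K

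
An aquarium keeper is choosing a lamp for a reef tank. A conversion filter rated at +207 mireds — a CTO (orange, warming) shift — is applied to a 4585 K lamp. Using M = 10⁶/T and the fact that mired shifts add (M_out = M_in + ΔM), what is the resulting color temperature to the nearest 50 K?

2350 K

M_in = 10⁶/4585 = 218.10 mireds.
M_out = 218.10 + (+207) = 425.10 mireds.
T_out = 10⁶/425.10 = 2352.4 K → 2350 K.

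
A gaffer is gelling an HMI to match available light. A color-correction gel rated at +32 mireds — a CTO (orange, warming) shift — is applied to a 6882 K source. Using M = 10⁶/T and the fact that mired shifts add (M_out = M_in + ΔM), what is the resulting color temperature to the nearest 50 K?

5650 K

M_in = 10⁶/6882 = 145.31 mireds.
M_out = 145.31 + (+32) = 177.31 mireds.
T_out = 10⁶/177.31 = 5639.9 K → 5650 K.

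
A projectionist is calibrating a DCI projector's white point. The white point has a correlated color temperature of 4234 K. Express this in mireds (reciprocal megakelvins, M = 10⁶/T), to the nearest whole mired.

236 mireds

M = 10⁶ / 4234 = 236.183 → 236 mireds.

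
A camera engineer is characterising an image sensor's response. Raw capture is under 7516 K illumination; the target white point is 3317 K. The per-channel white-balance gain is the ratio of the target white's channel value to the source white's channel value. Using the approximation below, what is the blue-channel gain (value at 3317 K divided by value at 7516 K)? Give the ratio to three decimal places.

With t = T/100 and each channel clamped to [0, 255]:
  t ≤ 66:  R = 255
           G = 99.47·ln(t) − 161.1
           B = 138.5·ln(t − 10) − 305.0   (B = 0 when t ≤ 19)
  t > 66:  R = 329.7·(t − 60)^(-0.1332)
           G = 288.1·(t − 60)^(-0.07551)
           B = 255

At 7516 K (t = 75.16):
  B = 255 by definition for t > 66.
At 3317 K (t = 33.17):
  B = 138.5·ln(33.17 − 10) − 305.0 = 138.5·ln 23.17 − 305.0 = 138.5·3.1429 − 305.0 = 130.286.
Gain = 130.286 / 255.000 = 0.5109 → 0.511.

0.511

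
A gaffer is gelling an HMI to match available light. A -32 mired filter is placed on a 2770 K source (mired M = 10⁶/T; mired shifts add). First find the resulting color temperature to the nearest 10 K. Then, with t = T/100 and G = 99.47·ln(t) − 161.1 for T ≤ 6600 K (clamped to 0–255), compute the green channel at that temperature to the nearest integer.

179

M_in = 10⁶/2770 = 361.01; M_out = 361.01 + (-32) = 329.01.
T_out = 10⁶/329.01 = 3039.4 K → 3040 K; t = 30.4.
G = 99.47·ln 30.4 − 161.1 = 99.47·3.4144 − 161.1 = 178.535.
Rounded: 179.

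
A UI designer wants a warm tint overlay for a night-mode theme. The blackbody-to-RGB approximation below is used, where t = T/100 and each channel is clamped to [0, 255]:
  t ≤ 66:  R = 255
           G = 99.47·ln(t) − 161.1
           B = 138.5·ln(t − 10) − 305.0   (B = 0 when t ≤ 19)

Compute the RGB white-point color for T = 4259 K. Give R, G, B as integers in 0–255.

R=255, G=212, B=178

t = 4259/100 = 42.59; the t ≤ 66 branch applies.
R = 255 by definition for t ≤ 66.
G = 99.47·ln 42.59 − 161.1 = 99.47·3.7516 − 161.1 = 212.074.
B = 138.5·ln(42.59 − 10) − 305.0 = 138.5·ln 32.59 − 305.0 = 138.5·3.4840 − 305.0 = 177.535.
Rounded: (255, 212, 178).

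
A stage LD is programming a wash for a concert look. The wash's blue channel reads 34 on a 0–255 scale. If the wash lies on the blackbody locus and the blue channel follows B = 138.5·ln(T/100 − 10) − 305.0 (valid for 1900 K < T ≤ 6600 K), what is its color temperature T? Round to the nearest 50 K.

2150 K

ln(t − 10) = (34 + 305.0) / 138.5 = 2.4477.
t − 10 = e^2.4477 = 11.561, so t = 21.561.
T = 100·t = 2156 K → 2150 K to the nearest 50 K.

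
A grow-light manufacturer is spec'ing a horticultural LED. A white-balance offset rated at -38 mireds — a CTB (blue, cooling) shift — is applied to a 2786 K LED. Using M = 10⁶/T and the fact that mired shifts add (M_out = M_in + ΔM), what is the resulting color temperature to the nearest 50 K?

M_in = 10⁶/2786 = 358.94 mireds.
M_out = 358.94 + (-38) = 320.94 mireds.
T_out = 10⁶/320.94 = 3115.9 K → 3100 K.

3100 K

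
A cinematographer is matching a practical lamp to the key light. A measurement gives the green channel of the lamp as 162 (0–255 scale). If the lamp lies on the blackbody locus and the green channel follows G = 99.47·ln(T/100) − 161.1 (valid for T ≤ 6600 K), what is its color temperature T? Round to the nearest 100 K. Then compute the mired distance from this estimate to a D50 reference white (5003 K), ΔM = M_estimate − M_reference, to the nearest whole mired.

ln t = (162 + 161.1) / 99.47 = 3.2482.
t = e^3.2482 = 25.744.
T = 100·t = 2574 K → 2600 K to the nearest 100 K.
M_estimate = 10⁶/2600 = 384.62; M_reference = 10⁶/5003 = 199.88.
ΔM = 384.62 − 199.88 = 184.74 → +185 mireds.

+185 mireds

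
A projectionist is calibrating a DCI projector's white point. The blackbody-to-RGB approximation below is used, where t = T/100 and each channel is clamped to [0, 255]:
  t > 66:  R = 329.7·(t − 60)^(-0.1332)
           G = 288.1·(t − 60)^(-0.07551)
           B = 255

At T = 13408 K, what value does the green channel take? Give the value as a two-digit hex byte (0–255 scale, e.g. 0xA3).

t = 13408/100 = 134.08; the t > 66 branch applies.
G = 288.1·(134.08 − 60)^(-0.07551) = 288.1·74.08^(-0.07551) = 288.1·0.72247 = 208.143.
Rounded: 208; in hex, 0xD0.

0xD0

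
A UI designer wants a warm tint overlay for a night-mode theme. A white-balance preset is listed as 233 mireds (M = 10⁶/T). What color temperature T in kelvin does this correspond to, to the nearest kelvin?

4292 K

T = 10⁶ / 233 = 4291.85 K → 4292 K.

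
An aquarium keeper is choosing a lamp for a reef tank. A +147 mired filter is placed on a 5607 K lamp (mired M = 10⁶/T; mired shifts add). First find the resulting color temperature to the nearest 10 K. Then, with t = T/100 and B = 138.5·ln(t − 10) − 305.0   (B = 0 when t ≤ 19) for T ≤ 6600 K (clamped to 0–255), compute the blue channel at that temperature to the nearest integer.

115

M_in = 10⁶/5607 = 178.35; M_out = 178.35 + (+147) = 325.35.
T_out = 10⁶/325.35 = 3073.6 K → 3070 K; t = 30.7.
B = 138.5·ln(30.7 − 10) − 305.0 = 138.5·ln 20.7 − 305.0 = 138.5·3.0301 − 305.0 = 114.674.
Rounded: 115.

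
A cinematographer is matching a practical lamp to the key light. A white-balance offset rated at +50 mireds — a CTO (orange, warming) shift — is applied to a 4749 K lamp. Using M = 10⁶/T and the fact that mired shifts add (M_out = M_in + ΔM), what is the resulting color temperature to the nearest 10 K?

M_in = 10⁶/4749 = 210.57 mireds.
M_out = 210.57 + (+50) = 260.57 mireds.
T_out = 10⁶/260.57 = 3837.7 K → 3840 K.

3840 K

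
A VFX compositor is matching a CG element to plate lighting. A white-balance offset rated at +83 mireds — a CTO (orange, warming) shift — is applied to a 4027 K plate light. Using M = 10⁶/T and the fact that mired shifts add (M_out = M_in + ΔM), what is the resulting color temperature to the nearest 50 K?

3000 K

M_in = 10⁶/4027 = 248.32 mireds.
M_out = 248.32 + (+83) = 331.32 mireds.
T_out = 10⁶/331.32 = 3018.2 K → 3000 K.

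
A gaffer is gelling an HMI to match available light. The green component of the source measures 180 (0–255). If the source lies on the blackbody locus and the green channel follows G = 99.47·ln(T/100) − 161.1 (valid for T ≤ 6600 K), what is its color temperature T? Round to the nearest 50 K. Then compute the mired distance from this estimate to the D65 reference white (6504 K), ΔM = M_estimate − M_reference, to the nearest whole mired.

ln t = (180 + 161.1) / 99.47 = 3.4292.
t = e^3.4292 = 30.851.
T = 100·t = 3085 K → 3100 K to the nearest 50 K.
M_estimate = 10⁶/3100 = 322.58; M_reference = 10⁶/6504 = 153.75.
ΔM = 322.58 − 153.75 = 168.83 → +169 mireds.

+169 mireds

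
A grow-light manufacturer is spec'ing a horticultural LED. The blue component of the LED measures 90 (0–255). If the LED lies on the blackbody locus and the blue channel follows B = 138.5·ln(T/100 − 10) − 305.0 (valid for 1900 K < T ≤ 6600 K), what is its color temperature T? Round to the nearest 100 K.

2700 K

ln(t − 10) = (90 + 305.0) / 138.5 = 2.8520.
t − 10 = e^2.8520 = 17.322, so t = 27.322.
T = 100·t = 2732 K → 2700 K to the nearest 100 K.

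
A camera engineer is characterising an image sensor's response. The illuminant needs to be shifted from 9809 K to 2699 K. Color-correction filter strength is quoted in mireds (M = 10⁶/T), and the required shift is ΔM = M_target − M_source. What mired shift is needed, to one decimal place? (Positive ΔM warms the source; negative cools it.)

M_source = 10⁶/9809 = 101.947; M_target = 10⁶/2699 = 370.508.
ΔM = 370.508 − 101.947 = 268.560 → +268.6 mireds, a warming shift.

+268.6 mireds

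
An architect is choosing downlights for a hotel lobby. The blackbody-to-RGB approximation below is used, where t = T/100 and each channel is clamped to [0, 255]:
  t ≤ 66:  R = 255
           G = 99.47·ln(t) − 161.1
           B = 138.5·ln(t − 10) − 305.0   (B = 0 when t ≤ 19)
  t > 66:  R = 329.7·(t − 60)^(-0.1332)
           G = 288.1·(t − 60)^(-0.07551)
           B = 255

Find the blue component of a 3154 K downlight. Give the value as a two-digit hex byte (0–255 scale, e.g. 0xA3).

0x78

t = 3154/100 = 31.54; the t ≤ 66 branch applies.
B = 138.5·ln(31.54 − 10) − 305.0 = 138.5·ln 21.54 − 305.0 = 138.5·3.0699 − 305.0 = 120.183.
Rounded: 120; in hex, 0x78.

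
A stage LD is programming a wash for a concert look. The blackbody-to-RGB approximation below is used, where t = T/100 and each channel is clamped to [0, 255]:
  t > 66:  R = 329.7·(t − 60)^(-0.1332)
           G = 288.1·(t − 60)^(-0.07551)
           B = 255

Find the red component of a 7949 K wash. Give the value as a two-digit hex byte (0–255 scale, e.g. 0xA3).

t = 7949/100 = 79.49; the t > 66 branch applies.
R = 329.7·(79.49 − 60)^(-0.1332) = 329.7·19.49^(-0.1332) = 329.7·0.67328 = 221.981.
Rounded: 222; in hex, 0xDE.

0xDE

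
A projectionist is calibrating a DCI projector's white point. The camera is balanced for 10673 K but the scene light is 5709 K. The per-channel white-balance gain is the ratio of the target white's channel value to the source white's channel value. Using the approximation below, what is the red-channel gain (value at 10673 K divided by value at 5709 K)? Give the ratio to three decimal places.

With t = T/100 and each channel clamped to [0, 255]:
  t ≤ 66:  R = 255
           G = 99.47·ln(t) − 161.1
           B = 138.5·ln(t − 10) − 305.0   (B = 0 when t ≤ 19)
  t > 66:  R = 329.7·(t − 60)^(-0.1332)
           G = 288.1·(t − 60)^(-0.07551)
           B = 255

0.775

At 5709 K (t = 57.09):
  R = 255 by definition for t ≤ 66.
At 10673 K (t = 106.73):
  R = 329.7·(106.73 − 60)^(-0.1332) = 329.7·46.73^(-0.1332) = 329.7·0.59925 = 197.574.
Gain = 197.574 / 255.000 = 0.7748 → 0.775.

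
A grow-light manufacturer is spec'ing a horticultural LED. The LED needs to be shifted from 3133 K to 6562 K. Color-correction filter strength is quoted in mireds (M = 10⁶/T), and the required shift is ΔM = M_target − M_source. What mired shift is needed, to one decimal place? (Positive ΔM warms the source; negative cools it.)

M_source = 10⁶/3133 = 319.183; M_target = 10⁶/6562 = 152.393.
ΔM = 152.393 − 319.183 = -166.790 → -166.8 mireds, a cooling shift.

-166.8 mireds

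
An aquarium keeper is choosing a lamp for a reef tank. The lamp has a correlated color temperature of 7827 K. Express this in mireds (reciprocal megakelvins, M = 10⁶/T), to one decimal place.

M = 10⁶ / 7827 = 127.763 → 127.8 mireds.

127.8 mireds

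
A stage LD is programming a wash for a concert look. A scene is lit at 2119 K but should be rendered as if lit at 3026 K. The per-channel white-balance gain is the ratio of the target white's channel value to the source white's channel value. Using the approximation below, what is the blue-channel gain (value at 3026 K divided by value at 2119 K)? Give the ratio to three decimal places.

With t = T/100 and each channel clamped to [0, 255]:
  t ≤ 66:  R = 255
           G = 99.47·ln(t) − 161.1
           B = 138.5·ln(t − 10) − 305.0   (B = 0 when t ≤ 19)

At 2119 K (t = 21.19):
  B = 138.5·ln(21.19 − 10) − 305.0 = 138.5·ln 11.19 − 305.0 = 138.5·2.4150 − 305.0 = 29.480.
At 3026 K (t = 30.26):
  B = 138.5·ln(30.26 − 10) − 305.0 = 138.5·ln 20.26 − 305.0 = 138.5·3.0086 − 305.0 = 111.698.
Gain = 111.698 / 29.480 = 3.7889 → 3.789.

3.789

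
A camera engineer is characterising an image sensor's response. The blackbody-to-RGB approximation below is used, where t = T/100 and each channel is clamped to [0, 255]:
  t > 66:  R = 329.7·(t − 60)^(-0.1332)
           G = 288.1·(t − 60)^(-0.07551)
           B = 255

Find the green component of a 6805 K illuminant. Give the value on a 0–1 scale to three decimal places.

t = 6805/100 = 68.05; the t > 66 branch applies.
G = 288.1·(68.05 − 60)^(-0.07551) = 288.1·8.05^(-0.07551) = 288.1·0.85429 = 246.120.
On a 0–1 scale: 246.120/255 = 0.9652 → 0.965.

0.965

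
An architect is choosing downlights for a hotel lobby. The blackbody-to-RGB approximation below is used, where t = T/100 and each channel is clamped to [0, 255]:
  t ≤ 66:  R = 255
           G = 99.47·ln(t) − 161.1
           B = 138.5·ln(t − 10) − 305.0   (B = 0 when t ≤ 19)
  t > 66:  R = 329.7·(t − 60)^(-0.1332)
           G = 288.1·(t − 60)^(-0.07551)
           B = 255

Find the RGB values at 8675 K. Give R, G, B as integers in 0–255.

t = 8675/100 = 86.75; the t > 66 branch applies.
R = 329.7·(86.75 − 60)^(-0.1332) = 329.7·26.75^(-0.1332) = 329.7·0.64548 = 212.814.
G = 288.1·(86.75 − 60)^(-0.07551) = 288.1·26.75^(-0.07551) = 288.1·0.78023 = 224.784.
B = 255 by definition for t > 66.
Rounded: (213, 225, 255).

R=213, G=225, B=255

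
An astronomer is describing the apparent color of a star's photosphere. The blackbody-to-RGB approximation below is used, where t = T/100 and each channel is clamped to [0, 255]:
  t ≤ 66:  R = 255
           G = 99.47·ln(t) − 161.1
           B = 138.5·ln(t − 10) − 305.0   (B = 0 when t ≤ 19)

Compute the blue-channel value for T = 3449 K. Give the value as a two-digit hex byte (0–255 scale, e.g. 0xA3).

0x8A

t = 3449/100 = 34.49; the t ≤ 66 branch applies.
B = 138.5·ln(34.49 − 10) − 305.0 = 138.5·ln 24.49 − 305.0 = 138.5·3.1983 − 305.0 = 137.960.
Rounded: 138; in hex, 0x8A.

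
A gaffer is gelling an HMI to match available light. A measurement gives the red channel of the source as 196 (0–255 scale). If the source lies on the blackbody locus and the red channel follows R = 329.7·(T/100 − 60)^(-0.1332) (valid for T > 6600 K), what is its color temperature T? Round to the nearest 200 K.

(t − 60)^(-0.1332) = 196/329.7 = 0.59448.
t − 60 = 0.59448^(1/-0.1332) = 0.59448^(-7.508) = 49.621, so t = 109.621.
T = 100·t = 10962 K → 11000 K to the nearest 200 K.

11000 K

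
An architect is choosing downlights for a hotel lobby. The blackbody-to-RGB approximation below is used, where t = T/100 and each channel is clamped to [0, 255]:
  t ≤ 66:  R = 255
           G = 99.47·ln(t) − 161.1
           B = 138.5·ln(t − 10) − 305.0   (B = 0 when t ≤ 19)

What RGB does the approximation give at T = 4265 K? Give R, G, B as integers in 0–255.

t = 4265/100 = 42.65; the t ≤ 66 branch applies.
R = 255 by definition for t ≤ 66.
G = 99.47·ln 42.65 − 161.1 = 99.47·3.7530 − 161.1 = 212.214.
B = 138.5·ln(42.65 − 10) − 305.0 = 138.5·ln 32.65 − 305.0 = 138.5·3.4858 − 305.0 = 177.790.
Rounded: (255, 212, 178).

R=255, G=212, B=178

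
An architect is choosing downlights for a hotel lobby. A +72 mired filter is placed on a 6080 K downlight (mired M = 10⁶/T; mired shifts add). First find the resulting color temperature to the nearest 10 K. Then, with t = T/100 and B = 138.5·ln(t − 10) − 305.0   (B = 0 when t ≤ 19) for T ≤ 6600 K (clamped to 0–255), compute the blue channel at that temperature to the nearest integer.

M_in = 10⁶/6080 = 164.47; M_out = 164.47 + (+72) = 236.47.
T_out = 10⁶/236.47 = 4228.8 K → 4230 K; t = 42.3.
B = 138.5·ln(42.3 − 10) − 305.0 = 138.5·ln 32.3 − 305.0 = 138.5·3.4751 − 305.0 = 176.297.
Rounded: 176.

176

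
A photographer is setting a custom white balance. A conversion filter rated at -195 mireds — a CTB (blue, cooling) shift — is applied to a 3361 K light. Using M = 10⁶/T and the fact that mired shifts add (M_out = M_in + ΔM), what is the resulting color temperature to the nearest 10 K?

9750 K

M_in = 10⁶/3361 = 297.53 mireds.
M_out = 297.53 + (-195) = 102.53 mireds.
T_out = 10⁶/102.53 = 9753.2 K → 9750 K.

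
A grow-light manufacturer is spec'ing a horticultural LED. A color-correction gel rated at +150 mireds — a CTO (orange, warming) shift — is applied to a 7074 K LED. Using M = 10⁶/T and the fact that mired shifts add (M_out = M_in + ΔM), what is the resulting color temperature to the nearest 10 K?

3430 K

M_in = 10⁶/7074 = 141.36 mireds.
M_out = 141.36 + (+150) = 291.36 mireds.
T_out = 10⁶/291.36 = 3432.1 K → 3430 K.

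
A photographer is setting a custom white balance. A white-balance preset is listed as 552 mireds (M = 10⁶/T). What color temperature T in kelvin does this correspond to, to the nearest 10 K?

T = 10⁶ / 552 = 1811.59 K → 1810 K.

1810 K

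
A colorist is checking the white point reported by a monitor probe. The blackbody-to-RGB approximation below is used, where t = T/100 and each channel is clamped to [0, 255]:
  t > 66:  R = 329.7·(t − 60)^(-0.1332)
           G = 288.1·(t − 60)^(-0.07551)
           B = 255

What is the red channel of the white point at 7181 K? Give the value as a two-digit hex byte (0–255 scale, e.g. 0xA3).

t = 7181/100 = 71.81; the t > 66 branch applies.
R = 329.7·(71.81 − 60)^(-0.1332) = 329.7·11.81^(-0.1332) = 329.7·0.71974 = 237.299.
Rounded: 237; in hex, 0xED.

0xED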